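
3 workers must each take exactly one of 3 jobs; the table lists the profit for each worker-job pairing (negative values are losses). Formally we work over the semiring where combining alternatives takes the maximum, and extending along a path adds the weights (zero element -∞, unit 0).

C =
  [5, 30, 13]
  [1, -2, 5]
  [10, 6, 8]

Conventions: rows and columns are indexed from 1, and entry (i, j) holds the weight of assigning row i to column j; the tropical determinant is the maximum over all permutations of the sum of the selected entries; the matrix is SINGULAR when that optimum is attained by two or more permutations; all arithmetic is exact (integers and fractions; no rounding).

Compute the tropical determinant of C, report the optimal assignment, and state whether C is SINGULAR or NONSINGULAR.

σ = (1, 2, 3): 5 + (-2) + 8 = 11
σ = (1, 3, 2): 5 + 5 + 6 = 16
σ = (2, 1, 3): 30 + 1 + 8 = 39
σ = (2, 3, 1): 30 + 5 + 10 = 45
σ = (3, 1, 2): 13 + 1 + 6 = 20
σ = (3, 2, 1): 13 + (-2) + 10 = 21
Optimal value attained by: σ = (2, 3, 1).
Answer: det⊕(C) = 45; verdict: NONSINGULAR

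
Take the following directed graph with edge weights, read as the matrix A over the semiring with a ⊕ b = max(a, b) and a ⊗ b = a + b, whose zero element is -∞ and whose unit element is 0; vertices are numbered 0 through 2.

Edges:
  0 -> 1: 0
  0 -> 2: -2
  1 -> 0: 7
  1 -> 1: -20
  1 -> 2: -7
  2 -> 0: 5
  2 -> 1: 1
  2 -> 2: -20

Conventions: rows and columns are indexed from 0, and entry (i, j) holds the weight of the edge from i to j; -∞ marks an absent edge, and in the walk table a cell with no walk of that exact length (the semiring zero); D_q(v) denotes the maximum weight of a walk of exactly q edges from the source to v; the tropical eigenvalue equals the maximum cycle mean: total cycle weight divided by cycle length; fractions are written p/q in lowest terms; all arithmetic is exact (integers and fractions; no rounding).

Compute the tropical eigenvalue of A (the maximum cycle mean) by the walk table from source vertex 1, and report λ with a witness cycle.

q=0: [-∞, 0, -∞]
q=1: [7, -20, -7]
q=2: [-2, 7, 5]
q=3: [14, 6, 0]
Optimal cycle mean attained by: cycle 0->1->0, total 0 + 7, length 2.
Answer: λ = 7/2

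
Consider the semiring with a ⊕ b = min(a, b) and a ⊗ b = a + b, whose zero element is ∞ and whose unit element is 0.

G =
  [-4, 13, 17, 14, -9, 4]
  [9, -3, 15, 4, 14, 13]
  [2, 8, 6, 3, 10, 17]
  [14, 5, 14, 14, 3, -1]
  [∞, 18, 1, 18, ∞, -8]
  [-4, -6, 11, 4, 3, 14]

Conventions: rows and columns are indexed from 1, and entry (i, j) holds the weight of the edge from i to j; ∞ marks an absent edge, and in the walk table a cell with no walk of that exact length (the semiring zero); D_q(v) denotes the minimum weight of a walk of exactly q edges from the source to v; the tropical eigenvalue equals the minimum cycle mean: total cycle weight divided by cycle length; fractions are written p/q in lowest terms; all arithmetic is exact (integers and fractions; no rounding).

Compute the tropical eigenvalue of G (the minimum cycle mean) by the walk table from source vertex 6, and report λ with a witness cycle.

q=0: [∞, ∞, ∞, ∞, ∞, 0]
q=1: [-4, -6, 11, 4, 3, 14]
q=2: [-8, -9, 4, -2, -13, -5]
q=3: [-12, -12, -12, -5, -17, -21]
q=4: [-25, -27, -16, -17, -21, -25]
q=5: [-29, -31, -20, -23, -34, -29]
q=6: [-33, -35, -33, -27, -38, -42]
Optimal cycle mean attained by: cycle 1->5->6->1, total (-9) + (-8) + (-4), length 3.
Answer: λ = -7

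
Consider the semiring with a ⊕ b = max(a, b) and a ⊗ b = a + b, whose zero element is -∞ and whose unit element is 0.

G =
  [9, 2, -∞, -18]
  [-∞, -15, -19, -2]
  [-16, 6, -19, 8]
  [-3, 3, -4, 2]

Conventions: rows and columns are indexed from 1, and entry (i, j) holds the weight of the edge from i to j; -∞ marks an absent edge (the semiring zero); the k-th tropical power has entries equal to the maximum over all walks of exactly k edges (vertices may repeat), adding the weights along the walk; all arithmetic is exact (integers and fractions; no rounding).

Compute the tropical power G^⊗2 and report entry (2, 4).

G^⊗2:
  [18, 11, -17, 0]
  [-5, 1, -6, 0]
  [5, 11, 4, 10]
  [6, 5, -2, 4]
Key observation: the optimum is the walk 2->4->4, with weight (-2) + 2 = 0.
Optimal value attained by: walk 2->4->4.
Answer: (G^⊗2)[2][4] = 0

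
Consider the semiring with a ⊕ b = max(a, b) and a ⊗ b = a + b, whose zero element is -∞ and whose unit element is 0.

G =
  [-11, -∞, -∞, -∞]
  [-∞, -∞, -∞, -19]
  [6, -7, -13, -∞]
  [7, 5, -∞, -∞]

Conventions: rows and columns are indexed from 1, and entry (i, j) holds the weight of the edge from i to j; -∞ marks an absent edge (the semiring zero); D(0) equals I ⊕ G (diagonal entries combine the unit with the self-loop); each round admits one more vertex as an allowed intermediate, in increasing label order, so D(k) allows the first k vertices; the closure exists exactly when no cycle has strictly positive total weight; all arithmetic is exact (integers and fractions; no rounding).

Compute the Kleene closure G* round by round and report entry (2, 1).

D(0):
  [0, -∞, -∞, -∞]
  [-∞, 0, -∞, -19]
  [6, -7, 0, -∞]
  [7, 5, -∞, 0]
D(1):
  [0, -∞, -∞, -∞]
  [-∞, 0, -∞, -19]
  [6, -7, 0, -∞]
  [7, 5, -∞, 0]
D(2):
  [0, -∞, -∞, -∞]
  [-∞, 0, -∞, -19]
  [6, -7, 0, -26]
  [7, 5, -∞, 0]
D(3):
  [0, -∞, -∞, -∞]
  [-∞, 0, -∞, -19]
  [6, -7, 0, -26]
  [7, 5, -∞, 0]
D(4):
  [0, -∞, -∞, -∞]
  [-12, 0, -∞, -19]
  [6, -7, 0, -26]
  [7, 5, -∞, 0]
Answer: G*[2][1] = -12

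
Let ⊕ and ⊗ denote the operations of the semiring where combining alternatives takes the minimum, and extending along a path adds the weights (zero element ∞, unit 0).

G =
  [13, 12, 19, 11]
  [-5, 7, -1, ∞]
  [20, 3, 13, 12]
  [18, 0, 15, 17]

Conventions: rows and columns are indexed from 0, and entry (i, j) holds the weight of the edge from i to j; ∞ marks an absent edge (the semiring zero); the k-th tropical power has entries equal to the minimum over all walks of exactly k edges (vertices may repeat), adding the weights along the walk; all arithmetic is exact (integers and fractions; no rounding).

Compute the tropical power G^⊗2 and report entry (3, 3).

G^⊗2:
  [7, 11, 11, 24]
  [2, 2, 6, 6]
  [-2, 10, 2, 25]
  [-5, 7, -1, 27]
Key observation: the optimum is the walk 3->2->3, with weight 15 + 12 = 27.
Optimal value attained by: walk 3->2->3.
Answer: (G^⊗2)[3][3] = 27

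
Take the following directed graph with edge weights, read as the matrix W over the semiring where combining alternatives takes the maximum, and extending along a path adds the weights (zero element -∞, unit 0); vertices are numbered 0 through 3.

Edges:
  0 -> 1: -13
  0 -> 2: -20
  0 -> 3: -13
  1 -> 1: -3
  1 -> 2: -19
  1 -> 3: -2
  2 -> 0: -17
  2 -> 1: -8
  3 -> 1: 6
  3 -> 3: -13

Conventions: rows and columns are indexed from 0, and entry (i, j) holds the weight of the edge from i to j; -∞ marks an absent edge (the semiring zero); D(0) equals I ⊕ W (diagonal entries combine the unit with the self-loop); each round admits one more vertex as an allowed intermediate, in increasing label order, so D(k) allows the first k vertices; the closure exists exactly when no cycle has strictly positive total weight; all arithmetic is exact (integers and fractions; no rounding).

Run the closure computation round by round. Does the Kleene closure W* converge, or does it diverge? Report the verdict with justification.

D(0):
  [0, -13, -20, -13]
  [-∞, 0, -19, -2]
  [-17, -8, 0, -∞]
  [-∞, 6, -∞, 0]
D(1):
  [0, -13, -20, -13]
  [-∞, 0, -19, -2]
  [-17, -8, 0, -30]
  [-∞, 6, -∞, 0]
Detection: at round 2, diagonal entry (3, 3) turns strictly positive.
Key observation: the cycle 3->1->3 has total weight 6 + (-2), which is strictly positive.
Answer: DIVERGES — positive cycle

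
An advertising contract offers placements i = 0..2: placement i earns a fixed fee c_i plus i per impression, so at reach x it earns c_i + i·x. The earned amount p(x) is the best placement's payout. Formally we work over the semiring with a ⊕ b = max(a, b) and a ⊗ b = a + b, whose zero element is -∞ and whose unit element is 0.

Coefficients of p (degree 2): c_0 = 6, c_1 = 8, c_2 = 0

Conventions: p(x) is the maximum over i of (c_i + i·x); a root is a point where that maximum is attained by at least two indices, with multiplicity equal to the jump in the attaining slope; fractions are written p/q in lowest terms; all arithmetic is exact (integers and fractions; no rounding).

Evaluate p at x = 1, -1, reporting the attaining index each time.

p(1) = max(6+0·1=6, 8+1·1=9, 0+2·1=2) = 9 (attained by i=1)
p(-1) = max(6+0·(-1)=6, 8+1·(-1)=7, 0+2·(-1)=-2) = 7 (attained by i=1)
Answer: p(1) = 9; p(-1) = 7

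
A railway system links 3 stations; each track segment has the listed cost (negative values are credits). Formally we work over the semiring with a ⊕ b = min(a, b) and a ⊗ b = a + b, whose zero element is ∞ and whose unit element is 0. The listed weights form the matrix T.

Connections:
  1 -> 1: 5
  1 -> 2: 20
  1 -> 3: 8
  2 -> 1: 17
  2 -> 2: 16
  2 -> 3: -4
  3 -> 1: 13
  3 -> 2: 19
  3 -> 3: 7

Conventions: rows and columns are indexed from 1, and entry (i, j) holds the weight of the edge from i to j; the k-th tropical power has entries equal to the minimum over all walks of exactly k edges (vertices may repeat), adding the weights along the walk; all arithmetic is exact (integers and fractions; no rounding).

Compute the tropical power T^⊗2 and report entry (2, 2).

T^⊗2:
  [10, 25, 13]
  [9, 15, 3]
  [18, 26, 14]
Key observation: the optimum is the walk 2->3->2, with weight (-4) + 19 = 15.
Optimal value attained by: walk 2->3->2.
Answer: (T^⊗2)[2][2] = 15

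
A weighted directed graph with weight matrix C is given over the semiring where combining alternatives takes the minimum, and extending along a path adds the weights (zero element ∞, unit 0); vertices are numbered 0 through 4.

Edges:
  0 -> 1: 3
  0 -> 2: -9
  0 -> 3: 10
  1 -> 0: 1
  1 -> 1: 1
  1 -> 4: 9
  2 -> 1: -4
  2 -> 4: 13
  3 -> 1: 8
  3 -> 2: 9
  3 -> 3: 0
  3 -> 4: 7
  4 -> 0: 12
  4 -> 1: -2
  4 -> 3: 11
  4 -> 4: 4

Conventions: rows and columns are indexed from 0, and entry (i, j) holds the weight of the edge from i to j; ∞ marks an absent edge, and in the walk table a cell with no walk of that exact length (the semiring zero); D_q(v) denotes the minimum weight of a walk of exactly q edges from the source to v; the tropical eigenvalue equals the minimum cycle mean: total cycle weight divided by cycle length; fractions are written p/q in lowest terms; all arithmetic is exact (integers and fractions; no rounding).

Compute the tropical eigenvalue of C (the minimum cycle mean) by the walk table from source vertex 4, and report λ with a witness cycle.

q=0: [∞, ∞, ∞, ∞, 0]
q=1: [12, -2, ∞, 11, 4]
q=2: [-1, -1, 3, 11, 7]
q=3: [0, -1, -10, 9, 8]
q=4: [0, -14, -9, 9, 3]
q=5: [-13, -13, -9, 9, -5]
Optimal cycle mean attained by: cycle 0->2->1->0, total (-9) + (-4) + 1, length 3.
Answer: λ = -4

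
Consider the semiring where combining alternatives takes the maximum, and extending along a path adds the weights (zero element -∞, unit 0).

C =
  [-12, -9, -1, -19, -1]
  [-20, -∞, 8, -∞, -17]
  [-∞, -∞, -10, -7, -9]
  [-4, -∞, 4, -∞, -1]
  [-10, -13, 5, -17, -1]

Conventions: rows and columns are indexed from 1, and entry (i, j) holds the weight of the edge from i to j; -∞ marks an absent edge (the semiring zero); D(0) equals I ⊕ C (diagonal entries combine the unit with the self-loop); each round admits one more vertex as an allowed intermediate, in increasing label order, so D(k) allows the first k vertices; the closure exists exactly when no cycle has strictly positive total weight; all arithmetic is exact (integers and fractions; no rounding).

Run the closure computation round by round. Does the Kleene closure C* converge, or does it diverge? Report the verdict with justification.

D(0):
  [0, -9, -1, -19, -1]
  [-20, 0, 8, -∞, -17]
  [-∞, -∞, 0, -7, -9]
  [-4, -∞, 4, 0, -1]
  [-10, -13, 5, -17, 0]
D(1):
  [0, -9, -1, -19, -1]
  [-20, 0, 8, -39, -17]
  [-∞, -∞, 0, -7, -9]
  [-4, -13, 4, 0, -1]
  [-10, -13, 5, -17, 0]
D(2):
  [0, -9, -1, -19, -1]
  [-20, 0, 8, -39, -17]
  [-∞, -∞, 0, -7, -9]
  [-4, -13, 4, 0, -1]
  [-10, -13, 5, -17, 0]
D(3):
  [0, -9, -1, -8, -1]
  [-20, 0, 8, 1, -1]
  [-∞, -∞, 0, -7, -9]
  [-4, -13, 4, 0, -1]
  [-10, -13, 5, -2, 0]
D(4):
  [0, -9, -1, -8, -1]
  [-3, 0, 8, 1, 0]
  [-11, -20, 0, -7, -8]
  [-4, -13, 4, 0, -1]
  [-6, -13, 5, -2, 0]
D(5):
  [0, -9, 4, -3, -1]
  [-3, 0, 8, 1, 0]
  [-11, -20, 0, -7, -8]
  [-4, -13, 4, 0, -1]
  [-6, -13, 5, -2, 0]
Key observation: every diagonal entry stays at the unit through all rounds, so no improving cycle exists.
Answer: CONVERGES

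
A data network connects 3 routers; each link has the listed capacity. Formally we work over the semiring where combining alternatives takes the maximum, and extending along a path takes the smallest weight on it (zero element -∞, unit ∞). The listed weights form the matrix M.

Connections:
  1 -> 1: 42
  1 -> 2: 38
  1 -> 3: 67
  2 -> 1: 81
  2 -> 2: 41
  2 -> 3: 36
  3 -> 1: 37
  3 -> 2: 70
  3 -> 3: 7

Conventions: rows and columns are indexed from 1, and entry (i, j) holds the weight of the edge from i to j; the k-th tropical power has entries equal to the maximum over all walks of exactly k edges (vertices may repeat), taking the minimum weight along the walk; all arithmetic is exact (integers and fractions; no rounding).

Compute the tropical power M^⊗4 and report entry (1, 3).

M^⊗2:
  [42, 67, 42]
  [42, 41, 67]
  [70, 41, 37]
M^⊗3:
  [67, 42, 42]
  [42, 67, 42]
  [42, 41, 67]
M^⊗4:
  [42, 42, 67]
  [67, 42, 42]
  [42, 67, 42]
Key observation: the optimum is the walk 1->3->2->1->3, with weight 67 min 70 min 81 min 67 = 67.
Optimal value attained by: walk 1->3->2->1->3.
Answer: (M^⊗4)[1][3] = 67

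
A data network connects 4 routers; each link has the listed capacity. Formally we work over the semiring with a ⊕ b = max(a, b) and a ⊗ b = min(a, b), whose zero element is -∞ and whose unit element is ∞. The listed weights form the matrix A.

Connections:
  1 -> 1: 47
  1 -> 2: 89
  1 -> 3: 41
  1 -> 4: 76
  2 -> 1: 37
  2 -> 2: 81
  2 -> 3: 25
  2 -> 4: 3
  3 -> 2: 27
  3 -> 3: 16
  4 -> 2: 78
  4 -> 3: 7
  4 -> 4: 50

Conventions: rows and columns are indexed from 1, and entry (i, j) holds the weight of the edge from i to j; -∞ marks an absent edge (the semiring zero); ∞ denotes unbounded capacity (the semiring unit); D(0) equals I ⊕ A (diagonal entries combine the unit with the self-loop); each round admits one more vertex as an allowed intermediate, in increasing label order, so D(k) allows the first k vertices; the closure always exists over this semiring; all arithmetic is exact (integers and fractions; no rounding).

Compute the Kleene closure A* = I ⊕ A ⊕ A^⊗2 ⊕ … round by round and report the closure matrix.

D(0):
  [∞, 89, 41, 76]
  [37, ∞, 25, 3]
  [-∞, 27, ∞, -∞]
  [-∞, 78, 7, ∞]
D(1):
  [∞, 89, 41, 76]
  [37, ∞, 37, 37]
  [-∞, 27, ∞, -∞]
  [-∞, 78, 7, ∞]
D(2):
  [∞, 89, 41, 76]
  [37, ∞, 37, 37]
  [27, 27, ∞, 27]
  [37, 78, 37, ∞]
D(3):
  [∞, 89, 41, 76]
  [37, ∞, 37, 37]
  [27, 27, ∞, 27]
  [37, 78, 37, ∞]
D(4):
  [∞, 89, 41, 76]
  [37, ∞, 37, 37]
  [27, 27, ∞, 27]
  [37, 78, 37, ∞]
Answer: A* = [[∞, 89, 41, 76], [37, ∞, 37, 37], [27, 27, ∞, 27], [37, 78, 37, ∞]]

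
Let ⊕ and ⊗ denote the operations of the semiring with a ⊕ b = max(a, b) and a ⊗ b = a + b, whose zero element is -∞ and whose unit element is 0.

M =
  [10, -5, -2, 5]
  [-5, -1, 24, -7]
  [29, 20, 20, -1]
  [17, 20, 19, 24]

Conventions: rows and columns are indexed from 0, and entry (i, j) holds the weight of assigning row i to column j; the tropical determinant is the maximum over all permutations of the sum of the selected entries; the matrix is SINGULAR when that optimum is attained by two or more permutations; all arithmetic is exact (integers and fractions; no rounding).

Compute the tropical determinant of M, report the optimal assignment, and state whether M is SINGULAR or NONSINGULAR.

σ = (0, 1, 2, 3): 10 + (-1) + 20 + 24 = 53
σ = (0, 1, 3, 2): 10 + (-1) + (-1) + 19 = 27
σ = (0, 2, 1, 3): 10 + 24 + 20 + 24 = 78
σ = (0, 2, 3, 1): 10 + 24 + (-1) + 20 = 53
σ = (0, 3, 1, 2): 10 + (-7) + 20 + 19 = 42
σ = (0, 3, 2, 1): 10 + (-7) + 20 + 20 = 43
σ = (1, 0, 2, 3): (-5) + (-5) + 20 + 24 = 34
σ = (1, 0, 3, 2): (-5) + (-5) + (-1) + 19 = 8
σ = (1, 2, 0, 3): (-5) + 24 + 29 + 24 = 72
σ = (1, 2, 3, 0): (-5) + 24 + (-1) + 17 = 35
σ = (1, 3, 0, 2): (-5) + (-7) + 29 + 19 = 36
σ = (1, 3, 2, 0): (-5) + (-7) + 20 + 17 = 25
σ = (2, 0, 1, 3): (-2) + (-5) + 20 + 24 = 37
σ = (2, 0, 3, 1): (-2) + (-5) + (-1) + 20 = 12
σ = (2, 1, 0, 3): (-2) + (-1) + 29 + 24 = 50
σ = (2, 1, 3, 0): (-2) + (-1) + (-1) + 17 = 13
σ = (2, 3, 0, 1): (-2) + (-7) + 29 + 20 = 40
σ = (2, 3, 1, 0): (-2) + (-7) + 20 + 17 = 28
σ = (3, 0, 1, 2): 5 + (-5) + 20 + 19 = 39
σ = (3, 0, 2, 1): 5 + (-5) + 20 + 20 = 40
σ = (3, 1, 0, 2): 5 + (-1) + 29 + 19 = 52
σ = (3, 1, 2, 0): 5 + (-1) + 20 + 17 = 41
σ = (3, 2, 0, 1): 5 + 24 + 29 + 20 = 78
σ = (3, 2, 1, 0): 5 + 24 + 20 + 17 = 66
Optimal value attained by: σ = (0, 2, 1, 3).
Answer: det⊕(M) = 78; verdict: SINGULAR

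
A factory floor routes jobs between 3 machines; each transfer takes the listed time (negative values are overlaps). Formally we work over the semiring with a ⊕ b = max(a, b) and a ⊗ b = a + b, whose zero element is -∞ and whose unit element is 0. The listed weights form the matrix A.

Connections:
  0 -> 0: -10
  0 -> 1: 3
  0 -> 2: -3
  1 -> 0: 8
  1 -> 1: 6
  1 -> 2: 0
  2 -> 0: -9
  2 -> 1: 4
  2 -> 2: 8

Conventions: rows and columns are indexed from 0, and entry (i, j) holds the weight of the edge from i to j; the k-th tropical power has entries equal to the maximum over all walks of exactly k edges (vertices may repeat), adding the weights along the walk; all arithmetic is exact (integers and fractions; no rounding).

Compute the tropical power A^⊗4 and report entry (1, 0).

A^⊗2:
  [11, 9, 5]
  [14, 12, 8]
  [12, 12, 16]
A^⊗3:
  [17, 15, 13]
  [20, 18, 16]
  [20, 20, 24]
A^⊗4:
  [23, 21, 21]
  [26, 24, 24]
  [28, 28, 32]
Key observation: the optimum is the walk 1->1->1->1->0, with weight 6 + 6 + 6 + 8 = 26.
Optimal value attained by: walk 1->1->1->1->0.
Answer: (A^⊗4)[1][0] = 26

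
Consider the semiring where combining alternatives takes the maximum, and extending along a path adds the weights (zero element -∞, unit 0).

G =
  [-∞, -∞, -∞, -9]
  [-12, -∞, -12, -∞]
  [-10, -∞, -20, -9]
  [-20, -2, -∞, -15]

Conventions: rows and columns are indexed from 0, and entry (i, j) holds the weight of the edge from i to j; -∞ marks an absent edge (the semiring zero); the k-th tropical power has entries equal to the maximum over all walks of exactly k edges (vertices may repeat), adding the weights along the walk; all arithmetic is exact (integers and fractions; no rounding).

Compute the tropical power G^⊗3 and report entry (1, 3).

G^⊗2:
  [-29, -11, -∞, -24]
  [-22, -∞, -32, -21]
  [-29, -11, -40, -19]
  [-14, -17, -14, -29]
G^⊗3:
  [-23, -26, -23, -38]
  [-41, -23, -52, -31]
  [-23, -21, -23, -34]
  [-24, -31, -29, -23]
Key observation: the optimum is the walk 1->2->0->3, with weight (-12) + (-10) + (-9) = -31.
Optimal value attained by: walk 1->2->0->3.
Answer: (G^⊗3)[1][3] = -31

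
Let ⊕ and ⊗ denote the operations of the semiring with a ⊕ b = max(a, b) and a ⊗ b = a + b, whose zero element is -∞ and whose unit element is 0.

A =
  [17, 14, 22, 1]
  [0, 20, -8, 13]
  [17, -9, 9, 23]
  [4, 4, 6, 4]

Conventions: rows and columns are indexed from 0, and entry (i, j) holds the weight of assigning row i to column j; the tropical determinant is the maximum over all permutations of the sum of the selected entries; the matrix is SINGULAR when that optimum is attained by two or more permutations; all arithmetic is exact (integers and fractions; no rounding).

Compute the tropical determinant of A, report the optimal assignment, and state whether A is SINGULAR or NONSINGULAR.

σ = (0, 1, 2, 3): 17 + 20 + 9 + 4 = 50
σ = (0, 1, 3, 2): 17 + 20 + 23 + 6 = 66
σ = (0, 2, 1, 3): 17 + (-8) + (-9) + 4 = 4
σ = (0, 2, 3, 1): 17 + (-8) + 23 + 4 = 36
σ = (0, 3, 1, 2): 17 + 13 + (-9) + 6 = 27
σ = (0, 3, 2, 1): 17 + 13 + 9 + 4 = 43
σ = (1, 0, 2, 3): 14 + 0 + 9 + 4 = 27
σ = (1, 0, 3, 2): 14 + 0 + 23 + 6 = 43
σ = (1, 2, 0, 3): 14 + (-8) + 17 + 4 = 27
σ = (1, 2, 3, 0): 14 + (-8) + 23 + 4 = 33
σ = (1, 3, 0, 2): 14 + 13 + 17 + 6 = 50
σ = (1, 3, 2, 0): 14 + 13 + 9 + 4 = 40
σ = (2, 0, 1, 3): 22 + 0 + (-9) + 4 = 17
σ = (2, 0, 3, 1): 22 + 0 + 23 + 4 = 49
σ = (2, 1, 0, 3): 22 + 20 + 17 + 4 = 63
σ = (2, 1, 3, 0): 22 + 20 + 23 + 4 = 69
σ = (2, 3, 0, 1): 22 + 13 + 17 + 4 = 56
σ = (2, 3, 1, 0): 22 + 13 + (-9) + 4 = 30
σ = (3, 0, 1, 2): 1 + 0 + (-9) + 6 = -2
σ = (3, 0, 2, 1): 1 + 0 + 9 + 4 = 14
σ = (3, 1, 0, 2): 1 + 20 + 17 + 6 = 44
σ = (3, 1, 2, 0): 1 + 20 + 9 + 4 = 34
σ = (3, 2, 0, 1): 1 + (-8) + 17 + 4 = 14
σ = (3, 2, 1, 0): 1 + (-8) + (-9) + 4 = -12
Optimal value attained by: σ = (2, 1, 3, 0).
Answer: det⊕(A) = 69; verdict: NONSINGULAR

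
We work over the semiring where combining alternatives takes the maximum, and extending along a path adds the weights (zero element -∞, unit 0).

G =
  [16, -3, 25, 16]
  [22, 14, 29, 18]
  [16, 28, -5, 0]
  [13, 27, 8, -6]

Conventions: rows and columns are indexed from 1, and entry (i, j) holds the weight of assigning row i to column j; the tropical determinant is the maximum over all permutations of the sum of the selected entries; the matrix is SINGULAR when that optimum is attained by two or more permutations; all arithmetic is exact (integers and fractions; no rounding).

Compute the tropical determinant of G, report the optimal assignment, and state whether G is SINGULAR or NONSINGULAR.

σ = (1, 2, 3, 4): 16 + 14 + (-5) + (-6) = 19
σ = (1, 2, 4, 3): 16 + 14 + 0 + 8 = 38
σ = (1, 3, 2, 4): 16 + 29 + 28 + (-6) = 67
σ = (1, 3, 4, 2): 16 + 29 + 0 + 27 = 72
σ = (1, 4, 2, 3): 16 + 18 + 28 + 8 = 70
σ = (1, 4, 3, 2): 16 + 18 + (-5) + 27 = 56
σ = (2, 1, 3, 4): (-3) + 22 + (-5) + (-6) = 8
σ = (2, 1, 4, 3): (-3) + 22 + 0 + 8 = 27
σ = (2, 3, 1, 4): (-3) + 29 + 16 + (-6) = 36
σ = (2, 3, 4, 1): (-3) + 29 + 0 + 13 = 39
σ = (2, 4, 1, 3): (-3) + 18 + 16 + 8 = 39
σ = (2, 4, 3, 1): (-3) + 18 + (-5) + 13 = 23
σ = (3, 1, 2, 4): 25 + 22 + 28 + (-6) = 69
σ = (3, 1, 4, 2): 25 + 22 + 0 + 27 = 74
σ = (3, 2, 1, 4): 25 + 14 + 16 + (-6) = 49
σ = (3, 2, 4, 1): 25 + 14 + 0 + 13 = 52
σ = (3, 4, 1, 2): 25 + 18 + 16 + 27 = 86
σ = (3, 4, 2, 1): 25 + 18 + 28 + 13 = 84
σ = (4, 1, 2, 3): 16 + 22 + 28 + 8 = 74
σ = (4, 1, 3, 2): 16 + 22 + (-5) + 27 = 60
σ = (4, 2, 1, 3): 16 + 14 + 16 + 8 = 54
σ = (4, 2, 3, 1): 16 + 14 + (-5) + 13 = 38
σ = (4, 3, 1, 2): 16 + 29 + 16 + 27 = 88
σ = (4, 3, 2, 1): 16 + 29 + 28 + 13 = 86
Optimal value attained by: σ = (4, 3, 1, 2).
Answer: det⊕(G) = 88; verdict: NONSINGULAR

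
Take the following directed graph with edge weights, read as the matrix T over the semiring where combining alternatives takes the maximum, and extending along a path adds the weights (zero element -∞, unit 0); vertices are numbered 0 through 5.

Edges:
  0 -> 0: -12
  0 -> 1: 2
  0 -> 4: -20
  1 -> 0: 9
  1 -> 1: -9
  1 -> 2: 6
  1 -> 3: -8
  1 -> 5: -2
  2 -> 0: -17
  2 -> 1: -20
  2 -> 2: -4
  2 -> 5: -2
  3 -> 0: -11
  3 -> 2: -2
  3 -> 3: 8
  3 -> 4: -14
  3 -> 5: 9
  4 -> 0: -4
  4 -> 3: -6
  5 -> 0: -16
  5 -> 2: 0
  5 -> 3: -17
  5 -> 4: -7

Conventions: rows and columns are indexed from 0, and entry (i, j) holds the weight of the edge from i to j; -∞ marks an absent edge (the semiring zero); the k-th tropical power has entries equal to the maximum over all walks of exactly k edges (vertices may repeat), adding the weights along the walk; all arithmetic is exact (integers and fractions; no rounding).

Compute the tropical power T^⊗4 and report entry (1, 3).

T^⊗2:
  [11, -7, 8, -6, -32, 0]
  [0, 11, 2, 0, -9, 4]
  [-11, -15, -2, -19, -9, -6]
  [-3, -9, 9, 16, 2, 17]
  [-16, -2, -8, 2, -20, 3]
  [-11, -14, -4, -9, -31, -2]
T^⊗3:
  [2, 13, 4, 2, -7, 6]
  [20, 2, 17, 8, -3, 9]
  [-6, -9, -6, -11, -13, -4]
  [5, -1, 17, 24, 10, 25]
  [7, -11, 4, 10, -4, 11]
  [-5, -9, -2, -1, -9, 0]
T^⊗4:
  [22, 4, 19, 10, -1, 11]
  [11, 22, 13, 16, 2, 17]
  [0, -4, -3, -3, -11, -2]
  [13, 7, 25, 32, 18, 33]
  [-1, 9, 11, 18, 4, 19]
  [0, -3, 0, 7, -7, 8]
Key observation: the optimum is the walk 1->3->3->3->3, with weight (-8) + 8 + 8 + 8 = 16.
Optimal value attained by: walk 1->3->3->3->3.
Answer: (T^⊗4)[1][3] = 16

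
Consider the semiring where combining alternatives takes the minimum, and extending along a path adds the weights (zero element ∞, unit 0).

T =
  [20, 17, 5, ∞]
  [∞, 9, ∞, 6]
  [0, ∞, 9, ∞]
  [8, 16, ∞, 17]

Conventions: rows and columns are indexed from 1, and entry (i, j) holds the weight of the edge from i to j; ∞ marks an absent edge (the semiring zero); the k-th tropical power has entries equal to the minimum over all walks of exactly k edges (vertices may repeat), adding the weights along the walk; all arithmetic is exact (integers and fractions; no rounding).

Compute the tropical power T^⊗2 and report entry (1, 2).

T^⊗2:
  [5, 26, 14, 23]
  [14, 18, ∞, 15]
  [9, 17, 5, ∞]
  [25, 25, 13, 22]
Key observation: the optimum is the walk 1->2->2, with weight 17 + 9 = 26.
Optimal value attained by: walk 1->2->2.
Answer: (T^⊗2)[1][2] = 26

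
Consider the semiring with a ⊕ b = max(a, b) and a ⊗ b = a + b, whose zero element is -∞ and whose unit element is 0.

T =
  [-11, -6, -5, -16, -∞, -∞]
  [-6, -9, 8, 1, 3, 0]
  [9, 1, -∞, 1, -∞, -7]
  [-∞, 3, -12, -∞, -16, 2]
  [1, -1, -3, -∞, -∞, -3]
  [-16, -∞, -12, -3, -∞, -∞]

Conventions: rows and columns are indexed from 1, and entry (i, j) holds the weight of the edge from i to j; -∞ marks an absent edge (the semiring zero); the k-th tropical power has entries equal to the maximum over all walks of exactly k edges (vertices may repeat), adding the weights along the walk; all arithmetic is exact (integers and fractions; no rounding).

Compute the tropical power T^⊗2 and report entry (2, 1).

T^⊗2:
  [4, -4, 2, -4, -3, -6]
  [17, 9, 0, 9, -6, 3]
  [-2, 4, 9, 2, 4, 3]
  [-3, -6, 11, 4, 6, 3]
  [6, -2, 7, 0, 2, -1]
  [-3, 0, -15, -11, -19, -1]
Key observation: the optimum is the walk 2->3->1, with weight 8 + 9 = 17.
Optimal value attained by: walk 2->3->1.
Answer: (T^⊗2)[2][1] = 17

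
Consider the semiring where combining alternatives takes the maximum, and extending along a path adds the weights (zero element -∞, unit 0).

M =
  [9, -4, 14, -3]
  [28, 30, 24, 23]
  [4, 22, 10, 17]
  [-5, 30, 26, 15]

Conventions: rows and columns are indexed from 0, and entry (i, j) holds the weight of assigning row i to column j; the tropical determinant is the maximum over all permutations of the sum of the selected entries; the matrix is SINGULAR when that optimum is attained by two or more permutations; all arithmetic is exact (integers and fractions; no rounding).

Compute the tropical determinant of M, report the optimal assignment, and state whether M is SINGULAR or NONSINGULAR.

σ = (0, 1, 2, 3): 9 + 30 + 10 + 15 = 64
σ = (0, 1, 3, 2): 9 + 30 + 17 + 26 = 82
σ = (0, 2, 1, 3): 9 + 24 + 22 + 15 = 70
σ = (0, 2, 3, 1): 9 + 24 + 17 + 30 = 80
σ = (0, 3, 1, 2): 9 + 23 + 22 + 26 = 80
σ = (0, 3, 2, 1): 9 + 23 + 10 + 30 = 72
σ = (1, 0, 2, 3): (-4) + 28 + 10 + 15 = 49
σ = (1, 0, 3, 2): (-4) + 28 + 17 + 26 = 67
σ = (1, 2, 0, 3): (-4) + 24 + 4 + 15 = 39
σ = (1, 2, 3, 0): (-4) + 24 + 17 + (-5) = 32
σ = (1, 3, 0, 2): (-4) + 23 + 4 + 26 = 49
σ = (1, 3, 2, 0): (-4) + 23 + 10 + (-5) = 24
σ = (2, 0, 1, 3): 14 + 28 + 22 + 15 = 79
σ = (2, 0, 3, 1): 14 + 28 + 17 + 30 = 89
σ = (2, 1, 0, 3): 14 + 30 + 4 + 15 = 63
σ = (2, 1, 3, 0): 14 + 30 + 17 + (-5) = 56
σ = (2, 3, 0, 1): 14 + 23 + 4 + 30 = 71
σ = (2, 3, 1, 0): 14 + 23 + 22 + (-5) = 54
σ = (3, 0, 1, 2): (-3) + 28 + 22 + 26 = 73
σ = (3, 0, 2, 1): (-3) + 28 + 10 + 30 = 65
σ = (3, 1, 0, 2): (-3) + 30 + 4 + 26 = 57
σ = (3, 1, 2, 0): (-3) + 30 + 10 + (-5) = 32
σ = (3, 2, 0, 1): (-3) + 24 + 4 + 30 = 55
σ = (3, 2, 1, 0): (-3) + 24 + 22 + (-5) = 38
Optimal value attained by: σ = (2, 0, 3, 1).
Answer: det⊕(M) = 89; verdict: NONSINGULAR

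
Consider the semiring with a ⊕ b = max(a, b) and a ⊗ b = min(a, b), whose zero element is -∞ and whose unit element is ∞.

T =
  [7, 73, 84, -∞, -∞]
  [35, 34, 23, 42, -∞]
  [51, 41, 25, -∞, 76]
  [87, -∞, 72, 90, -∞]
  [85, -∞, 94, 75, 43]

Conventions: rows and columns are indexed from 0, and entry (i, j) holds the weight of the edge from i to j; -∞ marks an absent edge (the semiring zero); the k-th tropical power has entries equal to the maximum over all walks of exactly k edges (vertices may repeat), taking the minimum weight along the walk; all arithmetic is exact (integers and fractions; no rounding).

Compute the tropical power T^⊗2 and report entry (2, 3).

T^⊗2:
  [51, 41, 25, 42, 76]
  [42, 35, 42, 42, 23]
  [76, 51, 76, 75, 43]
  [87, 73, 84, 90, 72]
  [75, 73, 84, 75, 76]
Key observation: the optimum is the walk 2->4->3, with weight 76 min 75 = 75.
Optimal value attained by: walk 2->4->3.
Answer: (T^⊗2)[2][3] = 75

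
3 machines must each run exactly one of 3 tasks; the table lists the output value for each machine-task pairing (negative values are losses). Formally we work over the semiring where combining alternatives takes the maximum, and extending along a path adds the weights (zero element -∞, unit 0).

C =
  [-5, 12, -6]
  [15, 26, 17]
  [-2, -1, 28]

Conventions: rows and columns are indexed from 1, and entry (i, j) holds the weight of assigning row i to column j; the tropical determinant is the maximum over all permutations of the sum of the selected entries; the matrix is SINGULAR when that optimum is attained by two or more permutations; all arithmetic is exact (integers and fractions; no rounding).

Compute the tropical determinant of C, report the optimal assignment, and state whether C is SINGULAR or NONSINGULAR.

σ = (1, 2, 3): (-5) + 26 + 28 = 49
σ = (1, 3, 2): (-5) + 17 + (-1) = 11
σ = (2, 1, 3): 12 + 15 + 28 = 55
σ = (2, 3, 1): 12 + 17 + (-2) = 27
σ = (3, 1, 2): (-6) + 15 + (-1) = 8
σ = (3, 2, 1): (-6) + 26 + (-2) = 18
Optimal value attained by: σ = (2, 1, 3).
Answer: det⊕(C) = 55; verdict: NONSINGULAR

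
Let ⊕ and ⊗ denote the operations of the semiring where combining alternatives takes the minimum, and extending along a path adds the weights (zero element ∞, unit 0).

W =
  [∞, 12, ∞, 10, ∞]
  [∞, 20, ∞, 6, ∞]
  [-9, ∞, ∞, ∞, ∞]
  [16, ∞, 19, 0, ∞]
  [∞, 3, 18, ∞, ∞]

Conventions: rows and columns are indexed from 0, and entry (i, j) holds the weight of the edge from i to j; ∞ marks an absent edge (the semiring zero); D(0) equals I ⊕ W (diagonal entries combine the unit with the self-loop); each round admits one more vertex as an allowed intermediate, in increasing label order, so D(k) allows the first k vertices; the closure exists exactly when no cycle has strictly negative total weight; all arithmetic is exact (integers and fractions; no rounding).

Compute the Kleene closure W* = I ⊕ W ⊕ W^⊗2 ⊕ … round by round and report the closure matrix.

D(0):
  [0, 12, ∞, 10, ∞]
  [∞, 0, ∞, 6, ∞]
  [-9, ∞, 0, ∞, ∞]
  [16, ∞, 19, 0, ∞]
  [∞, 3, 18, ∞, 0]
D(1):
  [0, 12, ∞, 10, ∞]
  [∞, 0, ∞, 6, ∞]
  [-9, 3, 0, 1, ∞]
  [16, 28, 19, 0, ∞]
  [∞, 3, 18, ∞, 0]
D(2):
  [0, 12, ∞, 10, ∞]
  [∞, 0, ∞, 6, ∞]
  [-9, 3, 0, 1, ∞]
  [16, 28, 19, 0, ∞]
  [∞, 3, 18, 9, 0]
D(3):
  [0, 12, ∞, 10, ∞]
  [∞, 0, ∞, 6, ∞]
  [-9, 3, 0, 1, ∞]
  [10, 22, 19, 0, ∞]
  [9, 3, 18, 9, 0]
D(4):
  [0, 12, 29, 10, ∞]
  [16, 0, 25, 6, ∞]
  [-9, 3, 0, 1, ∞]
  [10, 22, 19, 0, ∞]
  [9, 3, 18, 9, 0]
D(5):
  [0, 12, 29, 10, ∞]
  [16, 0, 25, 6, ∞]
  [-9, 3, 0, 1, ∞]
  [10, 22, 19, 0, ∞]
  [9, 3, 18, 9, 0]
Answer: W* = [[0, 12, 29, 10, ∞], [16, 0, 25, 6, ∞], [-9, 3, 0, 1, ∞], [10, 22, 19, 0, ∞], [9, 3, 18, 9, 0]]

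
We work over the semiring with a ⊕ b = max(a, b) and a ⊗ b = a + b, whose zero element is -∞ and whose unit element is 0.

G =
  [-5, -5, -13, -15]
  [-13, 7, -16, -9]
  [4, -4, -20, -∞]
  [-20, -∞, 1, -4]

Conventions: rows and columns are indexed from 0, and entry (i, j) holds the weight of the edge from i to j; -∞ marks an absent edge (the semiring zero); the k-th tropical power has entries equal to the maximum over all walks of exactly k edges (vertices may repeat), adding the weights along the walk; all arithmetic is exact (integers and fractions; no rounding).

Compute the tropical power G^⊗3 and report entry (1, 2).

G^⊗2:
  [-9, 2, -14, -14]
  [-6, 14, -8, -2]
  [-1, 3, -9, -11]
  [5, -3, -3, -8]
G^⊗3:
  [-10, 9, -13, -7]
  [1, 21, -1, 5]
  [-5, 10, -10, -6]
  [1, 4, -7, -10]
Key observation: the optimum is the walk 1->1->3->2, with weight 7 + (-9) + 1 = -1.
Optimal value attained by: walk 1->1->3->2.
Answer: (G^⊗3)[1][2] = -1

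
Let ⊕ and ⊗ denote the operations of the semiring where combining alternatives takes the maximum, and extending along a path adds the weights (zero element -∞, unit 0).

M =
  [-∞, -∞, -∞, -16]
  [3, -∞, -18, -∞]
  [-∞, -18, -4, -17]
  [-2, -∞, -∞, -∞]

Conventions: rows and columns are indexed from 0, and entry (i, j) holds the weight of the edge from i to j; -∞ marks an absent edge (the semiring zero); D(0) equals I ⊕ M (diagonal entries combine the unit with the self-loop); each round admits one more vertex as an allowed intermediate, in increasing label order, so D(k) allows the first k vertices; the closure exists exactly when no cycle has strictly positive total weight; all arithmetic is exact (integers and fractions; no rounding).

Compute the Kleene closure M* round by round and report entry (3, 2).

D(0):
  [0, -∞, -∞, -16]
  [3, 0, -18, -∞]
  [-∞, -18, 0, -17]
  [-2, -∞, -∞, 0]
D(1):
  [0, -∞, -∞, -16]
  [3, 0, -18, -13]
  [-∞, -18, 0, -17]
  [-2, -∞, -∞, 0]
D(2):
  [0, -∞, -∞, -16]
  [3, 0, -18, -13]
  [-15, -18, 0, -17]
  [-2, -∞, -∞, 0]
D(3):
  [0, -∞, -∞, -16]
  [3, 0, -18, -13]
  [-15, -18, 0, -17]
  [-2, -∞, -∞, 0]
D(4):
  [0, -∞, -∞, -16]
  [3, 0, -18, -13]
  [-15, -18, 0, -17]
  [-2, -∞, -∞, 0]
Answer: M*[3][2] = -∞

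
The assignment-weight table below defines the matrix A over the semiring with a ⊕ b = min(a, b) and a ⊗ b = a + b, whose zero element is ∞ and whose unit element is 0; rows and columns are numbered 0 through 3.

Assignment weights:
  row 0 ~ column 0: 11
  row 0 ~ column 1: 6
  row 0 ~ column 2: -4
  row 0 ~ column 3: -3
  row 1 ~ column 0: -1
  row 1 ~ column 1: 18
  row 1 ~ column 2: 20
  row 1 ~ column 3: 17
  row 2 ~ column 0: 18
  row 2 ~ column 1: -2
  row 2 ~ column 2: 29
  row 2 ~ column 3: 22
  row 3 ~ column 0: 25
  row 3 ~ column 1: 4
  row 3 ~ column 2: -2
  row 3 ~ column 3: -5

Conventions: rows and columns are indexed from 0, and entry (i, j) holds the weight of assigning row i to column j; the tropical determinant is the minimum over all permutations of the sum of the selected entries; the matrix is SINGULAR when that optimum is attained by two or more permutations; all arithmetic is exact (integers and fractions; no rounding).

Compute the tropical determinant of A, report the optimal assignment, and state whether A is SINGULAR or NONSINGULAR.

σ = (0, 1, 2, 3): 11 + 18 + 29 + (-5) = 53
σ = (0, 1, 3, 2): 11 + 18 + 22 + (-2) = 49
σ = (0, 2, 1, 3): 11 + 20 + (-2) + (-5) = 24
σ = (0, 2, 3, 1): 11 + 20 + 22 + 4 = 57
σ = (0, 3, 1, 2): 11 + 17 + (-2) + (-2) = 24
σ = (0, 3, 2, 1): 11 + 17 + 29 + 4 = 61
σ = (1, 0, 2, 3): 6 + (-1) + 29 + (-5) = 29
σ = (1, 0, 3, 2): 6 + (-1) + 22 + (-2) = 25
σ = (1, 2, 0, 3): 6 + 20 + 18 + (-5) = 39
σ = (1, 2, 3, 0): 6 + 20 + 22 + 25 = 73
σ = (1, 3, 0, 2): 6 + 17 + 18 + (-2) = 39
σ = (1, 3, 2, 0): 6 + 17 + 29 + 25 = 77
σ = (2, 0, 1, 3): (-4) + (-1) + (-2) + (-5) = -12
σ = (2, 0, 3, 1): (-4) + (-1) + 22 + 4 = 21
σ = (2, 1, 0, 3): (-4) + 18 + 18 + (-5) = 27
σ = (2, 1, 3, 0): (-4) + 18 + 22 + 25 = 61
σ = (2, 3, 0, 1): (-4) + 17 + 18 + 4 = 35
σ = (2, 3, 1, 0): (-4) + 17 + (-2) + 25 = 36
σ = (3, 0, 1, 2): (-3) + (-1) + (-2) + (-2) = -8
σ = (3, 0, 2, 1): (-3) + (-1) + 29 + 4 = 29
σ = (3, 1, 0, 2): (-3) + 18 + 18 + (-2) = 31
σ = (3, 1, 2, 0): (-3) + 18 + 29 + 25 = 69
σ = (3, 2, 0, 1): (-3) + 20 + 18 + 4 = 39
σ = (3, 2, 1, 0): (-3) + 20 + (-2) + 25 = 40
Optimal value attained by: σ = (2, 0, 1, 3).
Answer: det⊕(A) = -12; verdict: NONSINGULAR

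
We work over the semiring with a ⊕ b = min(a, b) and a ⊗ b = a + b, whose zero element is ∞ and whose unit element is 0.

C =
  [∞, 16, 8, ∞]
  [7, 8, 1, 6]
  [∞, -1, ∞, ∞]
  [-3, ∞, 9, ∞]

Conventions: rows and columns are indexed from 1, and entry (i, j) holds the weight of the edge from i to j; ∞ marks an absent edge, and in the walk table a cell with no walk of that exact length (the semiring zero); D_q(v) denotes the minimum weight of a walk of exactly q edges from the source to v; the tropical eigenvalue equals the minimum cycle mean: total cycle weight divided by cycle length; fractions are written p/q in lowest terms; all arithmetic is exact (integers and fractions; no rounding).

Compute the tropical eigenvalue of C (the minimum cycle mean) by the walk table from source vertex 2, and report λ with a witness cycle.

q=0: [∞, 0, ∞, ∞]
q=1: [7, 8, 1, 6]
q=2: [3, 0, 9, 14]
q=3: [7, 8, 1, 6]
q=4: [3, 0, 9, 14]
Optimal cycle mean attained by: cycle 2->3->2, total 1 + (-1), length 2.
Answer: λ = 0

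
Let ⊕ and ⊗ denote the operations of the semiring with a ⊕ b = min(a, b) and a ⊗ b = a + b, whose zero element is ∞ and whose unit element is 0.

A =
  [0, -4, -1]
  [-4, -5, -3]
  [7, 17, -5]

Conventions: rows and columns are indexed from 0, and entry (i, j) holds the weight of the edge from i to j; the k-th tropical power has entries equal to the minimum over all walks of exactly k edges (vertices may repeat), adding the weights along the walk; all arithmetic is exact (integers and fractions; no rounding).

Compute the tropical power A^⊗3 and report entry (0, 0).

A^⊗2:
  [-8, -9, -7]
  [-9, -10, -8]
  [2, 3, -10]
A^⊗3:
  [-13, -14, -12]
  [-14, -15, -13]
  [-3, -2, -15]
Key observation: the optimum is the walk 0->1->1->0, with weight (-4) + (-5) + (-4) = -13.
Optimal value attained by: walk 0->1->1->0.
Answer: (A^⊗3)[0][0] = -13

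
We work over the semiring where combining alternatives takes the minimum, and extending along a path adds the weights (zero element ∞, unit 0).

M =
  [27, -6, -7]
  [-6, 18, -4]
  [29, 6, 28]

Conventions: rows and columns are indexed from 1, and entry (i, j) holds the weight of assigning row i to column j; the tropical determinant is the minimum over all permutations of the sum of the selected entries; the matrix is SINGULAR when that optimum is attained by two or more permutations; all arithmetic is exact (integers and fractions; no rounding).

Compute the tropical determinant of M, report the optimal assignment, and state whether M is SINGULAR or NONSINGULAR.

σ = (1, 2, 3): 27 + 18 + 28 = 73
σ = (1, 3, 2): 27 + (-4) + 6 = 29
σ = (2, 1, 3): (-6) + (-6) + 28 = 16
σ = (2, 3, 1): (-6) + (-4) + 29 = 19
σ = (3, 1, 2): (-7) + (-6) + 6 = -7
σ = (3, 2, 1): (-7) + 18 + 29 = 40
Optimal value attained by: σ = (3, 1, 2).
Answer: det⊕(M) = -7; verdict: NONSINGULAR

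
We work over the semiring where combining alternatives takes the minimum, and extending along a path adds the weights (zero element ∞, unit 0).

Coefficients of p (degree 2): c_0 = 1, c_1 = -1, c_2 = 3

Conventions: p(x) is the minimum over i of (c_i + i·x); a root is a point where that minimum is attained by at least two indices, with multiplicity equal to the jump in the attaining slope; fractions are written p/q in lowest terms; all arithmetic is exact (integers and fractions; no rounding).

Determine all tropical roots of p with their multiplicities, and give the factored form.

hull edge (i=0, c=1) to (i=1, c=-1): slope -2, span 1
hull edge (i=1, c=-1) to (i=2, c=3): slope 4, span 1
Factored form: p(x) = 3 ⊗ (x ⊕ (-4)) ⊗ (x ⊕ 2)
Answer: roots = -4 (mult 1), 2 (mult 1)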